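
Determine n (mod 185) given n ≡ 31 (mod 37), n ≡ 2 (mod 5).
142

Using the Chinese Remainder Theorem:
M = product of moduli = 185
For equation 1: M_1 = 5, 5 ≡ 5 (mod 37), inverse of 5 mod 37 is 15 (check: 5 × 15 = 75 ≡ 1 (mod 37))
For equation 2: M_2 = 37, 37 ≡ 2 (mod 5), inverse of 37 mod 5 is 3 (check: 2 × 3 = 6 ≡ 1 (mod 5))
Combine: n ≡ Σ r_i×M_i×(M_i⁻¹ mod m_i) = 31×5×15 + 2×37×3 = 2325 + 222 = 2547
2547 mod 185 = 142
n ≡ 142 (mod 185)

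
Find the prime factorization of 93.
3 × 31

Divide by primes starting from smallest:
93 ÷ 3 = 31
31 ÷ 31 = 1

93 = 3 × 31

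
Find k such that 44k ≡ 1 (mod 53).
44^(-1) ≡ 47 (mod 53). Verification: 44 × 47 = 2068 ≡ 1 (mod 53)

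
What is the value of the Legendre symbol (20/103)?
(20/103) = 20^{51} mod 103 = -1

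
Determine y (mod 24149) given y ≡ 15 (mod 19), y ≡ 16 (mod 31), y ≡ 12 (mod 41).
10959

Using the Chinese Remainder Theorem:
M = product of moduli = 24149
For equation 1: M_1 = 1271, 1271 ≡ 17 (mod 19), inverse of 1271 mod 19 is 9 (check: 17 × 9 = 153 ≡ 1 (mod 19))
For equation 2: M_2 = 779, 779 ≡ 4 (mod 31), inverse of 779 mod 31 is 8 (check: 4 × 8 = 32 ≡ 1 (mod 31))
For equation 3: M_3 = 589, 589 ≡ 15 (mod 41), inverse of 589 mod 41 is 11 (check: 15 × 11 = 165 ≡ 1 (mod 41))
Combine: y ≡ Σ r_i×M_i×(M_i⁻¹ mod m_i) = 15×1271×9 + 16×779×8 + 12×589×11 = 171585 + 99712 + 77748 = 349045
349045 mod 24149 = 10959
y ≡ 10959 (mod 24149)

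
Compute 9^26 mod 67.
Using repeated squaring. 26 = 16 + 8 + 2 (binary 11010). Repeated squaring mod 67: 9^1 ≡ 9; 9^2 ≡ 9² = 81 ≡ 14; 9^4 ≡ 14² = 196 ≡ 62; 9^8 ≡ 62² = 3844 ≡ 25; 9^16 ≡ 25² = 625 ≡ 22. Multiply: 9^26 = 9^16 × 9^8 × 9^2 ≡ 22 × 25 × 14 (mod 67): 22 × 25 = 550 ≡ 14; 14 × 14 = 196 ≡ 62. So 9^26 ≡ 62 (mod 67).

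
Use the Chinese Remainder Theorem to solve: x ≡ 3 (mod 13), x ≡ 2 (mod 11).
68

Using the Chinese Remainder Theorem:
M = product of moduli = 143
For equation 1: M_1 = 11, 11 ≡ 11 (mod 13), inverse of 11 mod 13 is 6 (check: 11 × 6 = 66 ≡ 1 (mod 13))
For equation 2: M_2 = 13, 13 ≡ 2 (mod 11), inverse of 13 mod 11 is 6 (check: 2 × 6 = 12 ≡ 1 (mod 11))
Combine: x ≡ Σ r_i×M_i×(M_i⁻¹ mod m_i) = 3×11×6 + 2×13×6 = 198 + 156 = 354
354 mod 143 = 68
x ≡ 68 (mod 143)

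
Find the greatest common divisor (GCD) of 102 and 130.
2

Using the Euclidean algorithm:
102 = 0 × 130 + 102
130 = 1 × 102 + 28
102 = 3 × 28 + 18
28 = 1 × 18 + 10
18 = 1 × 10 + 8
10 = 1 × 8 + 2
8 = 4 × 2 + 0

GCD(102, 130) = 2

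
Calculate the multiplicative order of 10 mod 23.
Powers of 10 mod 23: 10^1≡10, 10^2≡8, 10^3≡11, 10^4≡18, 10^5≡19, 10^6≡6, 10^7≡14, 10^8≡2, 10^9≡20, 10^10≡16, 10^11≡22, 10^12≡13, 10^13≡15, 10^14≡12, 10^15≡5, 10^16≡4, 10^17≡17, 10^18≡9, 10^19≡21, 10^20≡3, 10^21≡7, 10^22≡1. Order = 22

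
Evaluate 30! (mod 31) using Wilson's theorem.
By Wilson's theorem, (30)! ≡ -1 ≡ 30 (mod 31)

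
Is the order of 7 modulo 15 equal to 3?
No, the actual order is 4, not 3.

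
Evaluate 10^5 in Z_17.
5 = 4 + 1 (binary 101). Repeated squaring mod 17: 10^1 ≡ 10; 10^2 ≡ 10² = 100 ≡ 15; 10^4 ≡ 15² = 225 ≡ 4. Multiply: 10^5 = 10^4 × 10^1 ≡ 4 × 10 (mod 17): 4 × 10 = 40 ≡ 6. So 10^5 ≡ 6 (mod 17).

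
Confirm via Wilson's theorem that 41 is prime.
(40)! mod 41 = 40. Since this equals -1 (mod 41), Wilson confirms 41 is prime.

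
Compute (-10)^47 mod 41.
Using Fermat: (-10)^{40} ≡ 1 (mod 41). 47 ≡ 7 (mod 40). So (-10)^{47} ≡ (-10)^{7} ≡ 23 (mod 41)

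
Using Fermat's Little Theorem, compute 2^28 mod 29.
By Fermat's Little Theorem, 2^{28} ≡ 1 (mod 29) since 29 is prime and gcd(2, 29) = 1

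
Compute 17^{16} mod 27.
10

Using successive squaring:
Binary expansion of 16: 10000
Powers of 17 mod 27 (each is the square of the previous):
  17^1 ≡ 17 (mod 27)
  17^2 ≡ 17² = 289 ≡ 19 (mod 27)
  17^4 ≡ 19² = 361 ≡ 10 (mod 27)
  17^8 ≡ 10² = 100 ≡ 19 (mod 27)
  17^16 ≡ 19² = 361 ≡ 10 (mod 27)
16 is a power of 2, so 17^16 is the last square: ≡ 10 (mod 27)
Result: 17^16 ≡ 10 (mod 27)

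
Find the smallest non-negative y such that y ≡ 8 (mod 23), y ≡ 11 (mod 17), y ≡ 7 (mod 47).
11945

Using the Chinese Remainder Theorem:
M = product of moduli = 18377
For equation 1: M_1 = 799, 799 ≡ 17 (mod 23), inverse of 799 mod 23 is 19 (check: 17 × 19 = 323 ≡ 1 (mod 23))
For equation 2: M_2 = 1081, 1081 ≡ 10 (mod 17), inverse of 1081 mod 17 is 12 (check: 10 × 12 = 120 ≡ 1 (mod 17))
For equation 3: M_3 = 391, 391 ≡ 15 (mod 47), inverse of 391 mod 47 is 22 (check: 15 × 22 = 330 ≡ 1 (mod 47))
Combine: y ≡ Σ r_i×M_i×(M_i⁻¹ mod m_i) = 8×799×19 + 11×1081×12 + 7×391×22 = 121448 + 142692 + 60214 = 324354
324354 mod 18377 = 11945
y ≡ 11945 (mod 18377)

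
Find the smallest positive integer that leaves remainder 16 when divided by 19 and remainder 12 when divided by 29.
M = 19 × 29 = 551. M₁ = 29, y₁ ≡ 2 (mod 19). M₂ = 19, y₂ ≡ 26 (mod 29). t = 16×29×2 + 12×19×26 ≡ 244 (mod 551). The smallest positive such number is 244.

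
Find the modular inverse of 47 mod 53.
47^(-1) ≡ 44 (mod 53). Verification: 47 × 44 = 2068 ≡ 1 (mod 53)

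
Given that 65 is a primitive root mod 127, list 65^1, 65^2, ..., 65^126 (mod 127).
g^1, g^2, ..., g^{126} mod 127: {65, 34, 51, 13, 83, 61, 28, 42, 63, 31, 110, 38, 57, 22, 33, 113, 106, 32, 48, 72, 108, 35, 116, 47, 7, 74, 111, 103, 91, 73, 46, 69, 40, 60, 90, 8, 12, 18, 27, 104, 29, 107, 97, 82, 123, 121, 118, 50, 75, 49, 10, 15, 86, 2, 3, 68, 102, 26, 39, 122, 56, 84, 126, 62, 93, 76, 114, 44, 66, 99, 85, 64, 96, 17, 89, 70, 105, 94, 14, 21, 95, 79, 55, 19, 92, 11, 80, 120, 53, 16, 24, 36, 54, 81, 58, 87, 67, 37, 119, 115, 109, 100, 23, 98, 20, 30, 45, 4, 6, 9, 77, 52, 78, 117, 112, 41, 125, 124, 59, 25, 101, 88, 5, 71, 43, 1}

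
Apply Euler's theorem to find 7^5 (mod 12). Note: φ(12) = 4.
By Euler: 7^{4} ≡ 1 (mod 12) since gcd(7, 12) = 1. 5 = 1×4 + 1. So 7^{5} ≡ 7^{1} ≡ 7 (mod 12)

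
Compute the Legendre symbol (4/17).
(4/17) = 4^{8} mod 17 = 1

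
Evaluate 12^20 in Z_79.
Using repeated squaring. 20 = 16 + 4 (binary 10100). Repeated squaring mod 79: 12^1 ≡ 12; 12^2 ≡ 12² = 144 ≡ 65; 12^4 ≡ 65² = 4225 ≡ 38; 12^8 ≡ 38² = 1444 ≡ 22; 12^16 ≡ 22² = 484 ≡ 10. Multiply: 12^20 = 12^16 × 12^4 ≡ 10 × 38 (mod 79): 10 × 38 = 380 ≡ 64. So 12^20 ≡ 64 (mod 79).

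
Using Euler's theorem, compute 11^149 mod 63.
By Euler: 11^{36} ≡ 1 (mod 63) since gcd(11, 63) = 1. 149 = 4×36 + 5. So 11^{149} ≡ 11^{5} ≡ 23 (mod 63)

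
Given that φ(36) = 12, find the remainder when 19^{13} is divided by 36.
By Euler: 19^{12} ≡ 1 (mod 36) since gcd(19, 36) = 1. 13 = 1×12 + 1. So 19^{13} ≡ 19^{1} ≡ 19 (mod 36)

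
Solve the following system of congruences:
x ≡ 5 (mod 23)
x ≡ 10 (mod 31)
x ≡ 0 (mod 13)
8814

Using the Chinese Remainder Theorem:
M = product of moduli = 9269
For equation 1: M_1 = 403, 403 ≡ 12 (mod 23), inverse of 403 mod 23 is 2 (check: 12 × 2 = 24 ≡ 1 (mod 23))
For equation 2: M_2 = 299, 299 ≡ 20 (mod 31), inverse of 299 mod 31 is 14 (check: 20 × 14 = 280 ≡ 1 (mod 31))
For equation 3: M_3 = 713, 713 ≡ 11 (mod 13), inverse of 713 mod 13 is 6 (check: 11 × 6 = 66 ≡ 1 (mod 13))
Combine: x ≡ Σ r_i×M_i×(M_i⁻¹ mod m_i) = 5×403×2 + 10×299×14 + 0×713×6 = 4030 + 41860 + 0 = 45890
45890 mod 9269 = 8814
x ≡ 8814 (mod 9269)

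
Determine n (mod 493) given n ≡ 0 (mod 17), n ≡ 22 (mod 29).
51

Using the Chinese Remainder Theorem:
M = product of moduli = 493
For equation 1: M_1 = 29, 29 ≡ 12 (mod 17), inverse of 29 mod 17 is 10 (check: 12 × 10 = 120 ≡ 1 (mod 17))
For equation 2: M_2 = 17, 17 ≡ 17 (mod 29), inverse of 17 mod 29 is 12 (check: 17 × 12 = 204 ≡ 1 (mod 29))
Combine: n ≡ Σ r_i×M_i×(M_i⁻¹ mod m_i) = 0×29×10 + 22×17×12 = 0 + 4488 = 4488
4488 mod 493 = 51
n ≡ 51 (mod 493)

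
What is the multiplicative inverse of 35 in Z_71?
69

Using Extended Euclidean Algorithm:
gcd(35, 71) = 1
Bezout coefficients: 35 × -2 + 71 × 1 = 1
So 35 × -2 ≡ 1 (mod 71)
The inverse is -2 mod 71 = 69
Verification: 35 × 69 = 2415 = 34 × 71 + 1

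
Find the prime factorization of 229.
229

Divide by primes starting from smallest:
229 ÷ 229 = 1

229 = 229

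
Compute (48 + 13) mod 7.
5

(48 + 13) = 61
61 mod 7 = 5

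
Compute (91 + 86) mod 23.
16

(91 + 86) = 177
177 mod 23 = 16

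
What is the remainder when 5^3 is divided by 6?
3 = 2 + 1 (binary 11). Repeated squaring mod 6: 5^1 ≡ 5; 5^2 ≡ 5² = 25 ≡ 1. Multiply: 5^3 = 5^2 × 5^1 ≡ 1 × 5 (mod 6): 1 × 5 = 5 ≡ 5. So 5^3 ≡ 5 (mod 6).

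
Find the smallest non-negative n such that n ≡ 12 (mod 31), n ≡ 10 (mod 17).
384

Using the Chinese Remainder Theorem:
M = product of moduli = 527
For equation 1: M_1 = 17, 17 ≡ 17 (mod 31), inverse of 17 mod 31 is 11 (check: 17 × 11 = 187 ≡ 1 (mod 31))
For equation 2: M_2 = 31, 31 ≡ 14 (mod 17), inverse of 31 mod 17 is 11 (check: 14 × 11 = 154 ≡ 1 (mod 17))
Combine: n ≡ Σ r_i×M_i×(M_i⁻¹ mod m_i) = 12×17×11 + 10×31×11 = 2244 + 3410 = 5654
5654 mod 527 = 384
n ≡ 384 (mod 527)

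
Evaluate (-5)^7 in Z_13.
(-5) ≡ 8 (mod 13). 7 = 4 + 2 + 1 (binary 111). Repeated squaring mod 13: 8^1 ≡ 8; 8^2 ≡ 8² = 64 ≡ 12; 8^4 ≡ 12² = 144 ≡ 1. Multiply: (-5)^7 ≡ 8^4 × 8^2 × 8^1 ≡ 1 × 12 × 8 (mod 13): 1 × 12 = 12 ≡ 12; 12 × 8 = 96 ≡ 5. So (-5)^7 ≡ 5 (mod 13).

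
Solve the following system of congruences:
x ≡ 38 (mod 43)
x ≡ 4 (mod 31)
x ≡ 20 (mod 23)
25021

Using the Chinese Remainder Theorem:
M = product of moduli = 30659
For equation 1: M_1 = 713, 713 ≡ 25 (mod 43), inverse of 713 mod 43 is 31 (check: 25 × 31 = 775 ≡ 1 (mod 43))
For equation 2: M_2 = 989, 989 ≡ 28 (mod 31), inverse of 989 mod 31 is 10 (check: 28 × 10 = 280 ≡ 1 (mod 31))
For equation 3: M_3 = 1333, 1333 ≡ 22 (mod 23), inverse of 1333 mod 23 is 22 (check: 22 × 22 = 484 ≡ 1 (mod 23))
Combine: x ≡ Σ r_i×M_i×(M_i⁻¹ mod m_i) = 38×713×31 + 4×989×10 + 20×1333×22 = 839914 + 39560 + 586520 = 1465994
1465994 mod 30659 = 25021
x ≡ 25021 (mod 30659)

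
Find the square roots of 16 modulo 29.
The square roots of 16 mod 29 are 25 and 4. Verify: 25² = 625 ≡ 16 (mod 29)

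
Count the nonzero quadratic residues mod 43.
For prime 43, there are (p-1)/2 = (43-1)/2 = 21 quadratic residues (excluding 0).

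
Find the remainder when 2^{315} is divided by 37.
By Fermat: 2^{36} ≡ 1 (mod 37). 315 = 8×36 + 27. So 2^{315} ≡ 2^{27} ≡ 6 (mod 37)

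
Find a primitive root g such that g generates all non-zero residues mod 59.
p - 1 = 58 has prime divisors 2, 29. h is a primitive root mod 59 iff h^(58/q) ≢ 1 (mod 59) for each such q.
h = 2: 2^29 ≡ 58, 2^2 ≡ 4 (mod 59); none is 1, so 2 has order 58 and is a primitive root.
The smallest primitive root mod 59 is g = 2.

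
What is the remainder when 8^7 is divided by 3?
8 ≡ 2 (mod 3). 7 = 4 + 2 + 1 (binary 111). Repeated squaring mod 3: 2^1 ≡ 2; 2^2 ≡ 2² = 4 ≡ 1; 2^4 ≡ 1² = 1 ≡ 1. Multiply: 8^7 ≡ 2^4 × 2^2 × 2^1 ≡ 1 × 1 × 2 (mod 3): 1 × 1 = 1 ≡ 1; 1 × 2 = 2 ≡ 2. So 8^7 ≡ 2 (mod 3).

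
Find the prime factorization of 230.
2 × 5 × 23

Divide by primes starting from smallest:
230 ÷ 2 = 115
115 ÷ 5 = 23
23 ÷ 23 = 1

230 = 2 × 5 × 23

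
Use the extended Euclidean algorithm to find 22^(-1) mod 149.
Extended GCD: 22(61) + 149(-9) = 1. So 22^(-1) ≡ 61 ≡ 61 (mod 149). Verify: 22 × 61 = 1342 ≡ 1 (mod 149)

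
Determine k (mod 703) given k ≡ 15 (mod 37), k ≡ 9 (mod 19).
237

Using the Chinese Remainder Theorem:
M = product of moduli = 703
For equation 1: M_1 = 19, 19 ≡ 19 (mod 37), inverse of 19 mod 37 is 2 (check: 19 × 2 = 38 ≡ 1 (mod 37))
For equation 2: M_2 = 37, 37 ≡ 18 (mod 19), inverse of 37 mod 19 is 18 (check: 18 × 18 = 324 ≡ 1 (mod 19))
Combine: k ≡ Σ r_i×M_i×(M_i⁻¹ mod m_i) = 15×19×2 + 9×37×18 = 570 + 5994 = 6564
6564 mod 703 = 237
k ≡ 237 (mod 703)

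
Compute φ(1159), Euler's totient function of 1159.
1080

Prime factorization: 1159 = 19 × 61
Using the formula φ(n) = n × Π(1 - 1/p) for each prime factor p:
φ(1159) = 1159 × (1 - 1/19) × (1 - 1/61)
φ(1159) = 1080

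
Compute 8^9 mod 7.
8 ≡ 1 (mod 7). 9 = 8 + 1 (binary 1001). Repeated squaring mod 7: 1^1 ≡ 1; 1^2 ≡ 1² = 1 ≡ 1; 1^4 ≡ 1² = 1 ≡ 1; 1^8 ≡ 1² = 1 ≡ 1. Multiply: 8^9 ≡ 1^8 × 1^1 ≡ 1 × 1 (mod 7): 1 × 1 = 1 ≡ 1. So 8^9 ≡ 1 (mod 7).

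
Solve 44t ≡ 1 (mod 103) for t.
96

Using Extended Euclidean Algorithm:
gcd(44, 103) = 1
Bezout coefficients: 44 × -7 + 103 × 3 = 1
So 44 × -7 ≡ 1 (mod 103)
The inverse is -7 mod 103 = 96
Verification: 44 × 96 = 4224 = 41 × 103 + 1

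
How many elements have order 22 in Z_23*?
Number of primitive roots mod 23 = φ(22) = 10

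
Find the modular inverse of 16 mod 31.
16^(-1) ≡ 2 (mod 31). Verification: 16 × 2 = 32 ≡ 1 (mod 31)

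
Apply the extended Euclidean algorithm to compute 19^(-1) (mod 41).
Extended GCD: 19(13) + 41(-6) = 1. So 19^(-1) ≡ 13 ≡ 13 (mod 41). Verify: 19 × 13 = 247 ≡ 1 (mod 41)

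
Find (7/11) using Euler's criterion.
(7/11) = 7^{5} mod 11 = -1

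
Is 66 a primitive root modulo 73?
No

To verify, check if 66^(72/q) ≢ 1 (mod 73) for each prime divisor q of 72
Divisors of 72 = 72: [1, 2, 3, 4, 6, 8, 9, 12, 18, 24, 36, 72]
  66^(72/2) = 66^36 ≡ 72 (mod 73)
  66^(72/3) = 66^24 ≡ 1 (mod 73)
Conclusion: 66 is not a primitive root modulo 73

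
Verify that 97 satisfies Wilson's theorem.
(96)! mod 97 = 96. Since this equals -1 (mod 97), Wilson confirms 97 is prime.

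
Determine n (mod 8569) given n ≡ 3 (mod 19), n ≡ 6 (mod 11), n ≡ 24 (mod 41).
2074

Using the Chinese Remainder Theorem:
M = product of moduli = 8569
For equation 1: M_1 = 451, 451 ≡ 14 (mod 19), inverse of 451 mod 19 is 15 (check: 14 × 15 = 210 ≡ 1 (mod 19))
For equation 2: M_2 = 779, 779 ≡ 9 (mod 11), inverse of 779 mod 11 is 5 (check: 9 × 5 = 45 ≡ 1 (mod 11))
For equation 3: M_3 = 209, 209 ≡ 4 (mod 41), inverse of 209 mod 41 is 31 (check: 4 × 31 = 124 ≡ 1 (mod 41))
Combine: n ≡ Σ r_i×M_i×(M_i⁻¹ mod m_i) = 3×451×15 + 6×779×5 + 24×209×31 = 20295 + 23370 + 155496 = 199161
199161 mod 8569 = 2074
n ≡ 2074 (mod 8569)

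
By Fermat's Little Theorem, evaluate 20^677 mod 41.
By Fermat: 20^{40} ≡ 1 (mod 41). 677 ≡ 37 (mod 40). So 20^{677} ≡ 20^{37} ≡ 33 (mod 41)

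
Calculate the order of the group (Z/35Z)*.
24

Prime factorization: 35 = 5 × 7
Using the formula φ(n) = n × Π(1 - 1/p) for each prime factor p:
φ(35) = 35 × (1 - 1/5) × (1 - 1/7)
φ(35) = 24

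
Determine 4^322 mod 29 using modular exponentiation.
Using Fermat: 4^{28} ≡ 1 (mod 29). 322 ≡ 14 (mod 28). So 4^{322} ≡ 4^{14} ≡ 1 (mod 29)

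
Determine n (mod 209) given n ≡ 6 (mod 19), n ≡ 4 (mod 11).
158

Using the Chinese Remainder Theorem:
M = product of moduli = 209
For equation 1: M_1 = 11, 11 ≡ 11 (mod 19), inverse of 11 mod 19 is 7 (check: 11 × 7 = 77 ≡ 1 (mod 19))
For equation 2: M_2 = 19, 19 ≡ 8 (mod 11), inverse of 19 mod 11 is 7 (check: 8 × 7 = 56 ≡ 1 (mod 11))
Combine: n ≡ Σ r_i×M_i×(M_i⁻¹ mod m_i) = 6×11×7 + 4×19×7 = 462 + 532 = 994
994 mod 209 = 158
n ≡ 158 (mod 209)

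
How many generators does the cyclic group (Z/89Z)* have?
40

The number of primitive roots modulo p is φ(p-1) = φ(88)
φ(88) = 40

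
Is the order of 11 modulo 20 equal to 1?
No, the actual order is 2, not 1.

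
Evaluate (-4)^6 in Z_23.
(-4) ≡ 19 (mod 23). 6 = 4 + 2 (binary 110). Repeated squaring mod 23: 19^1 ≡ 19; 19^2 ≡ 19² = 361 ≡ 16; 19^4 ≡ 16² = 256 ≡ 3. Multiply: (-4)^6 ≡ 19^4 × 19^2 ≡ 3 × 16 (mod 23): 3 × 16 = 48 ≡ 2. So (-4)^6 ≡ 2 (mod 23).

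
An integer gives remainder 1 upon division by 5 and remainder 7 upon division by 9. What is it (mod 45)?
M = 5 × 9 = 45. M₁ = 9, y₁ ≡ 4 (mod 5). M₂ = 5, y₂ ≡ 2 (mod 9). y = 1×9×4 + 7×5×2 ≡ 16 (mod 45). The smallest positive such number is 16.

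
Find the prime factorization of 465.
3 × 5 × 31

Divide by primes starting from smallest:
465 ÷ 3 = 155
155 ÷ 5 = 31
31 ÷ 31 = 1

465 = 3 × 5 × 31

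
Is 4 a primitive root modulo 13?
No

To verify, check if 4^(12/q) ≢ 1 (mod 13) for each prime divisor q of 12
Divisors of 12 = 12: [1, 2, 3, 4, 6, 12]
  4^(12/2) = 4^6 ≡ 1 (mod 13)
  4^(12/3) = 4^4 ≡ 9 (mod 13)
Conclusion: 4 is not a primitive root modulo 13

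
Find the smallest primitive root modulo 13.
p - 1 = 12 has prime divisors 2, 3. h is a primitive root mod 13 iff h^(12/q) ≢ 1 (mod 13) for each such q.
h = 2: 2^6 ≡ 12, 2^4 ≡ 3 (mod 13); none is 1, so 2 has order 12 and is a primitive root.
The smallest primitive root mod 13 is g = 2.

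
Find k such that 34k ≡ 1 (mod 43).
34^(-1) ≡ 19 (mod 43). Verification: 34 × 19 = 646 ≡ 1 (mod 43)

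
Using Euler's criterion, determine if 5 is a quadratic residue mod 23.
By Euler's criterion: 5^{11} ≡ 22 (mod 23). Since this equals -1 (≡ 22), 5 is not a QR.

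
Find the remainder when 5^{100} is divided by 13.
By Fermat: 5^{12} ≡ 1 (mod 13). 100 = 8×12 + 4. So 5^{100} ≡ 5^{4} ≡ 1 (mod 13)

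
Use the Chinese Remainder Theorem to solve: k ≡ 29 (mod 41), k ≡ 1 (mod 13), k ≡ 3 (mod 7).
521

Using the Chinese Remainder Theorem:
M = product of moduli = 3731
For equation 1: M_1 = 91, 91 ≡ 9 (mod 41), inverse of 91 mod 41 is 32 (check: 9 × 32 = 288 ≡ 1 (mod 41))
For equation 2: M_2 = 287, 287 ≡ 1 (mod 13), inverse of 287 mod 13 is 1 (check: 1 × 1 = 1 ≡ 1 (mod 13))
For equation 3: M_3 = 533, 533 ≡ 1 (mod 7), inverse of 533 mod 7 is 1 (check: 1 × 1 = 1 ≡ 1 (mod 7))
Combine: k ≡ Σ r_i×M_i×(M_i⁻¹ mod m_i) = 29×91×32 + 1×287×1 + 3×533×1 = 84448 + 287 + 1599 = 86334
86334 mod 3731 = 521
k ≡ 521 (mod 3731)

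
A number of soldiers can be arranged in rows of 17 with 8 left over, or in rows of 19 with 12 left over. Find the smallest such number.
M = 17 × 19 = 323. M₁ = 19, y₁ ≡ 9 (mod 17). M₂ = 17, y₂ ≡ 9 (mod 19). r = 8×19×9 + 12×17×9 ≡ 297 (mod 323). The smallest positive such number is 297.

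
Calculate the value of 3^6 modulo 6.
6 = 4 + 2 (binary 110). Repeated squaring mod 6: 3^1 ≡ 3; 3^2 ≡ 3² = 9 ≡ 3; 3^4 ≡ 3² = 9 ≡ 3. Multiply: 3^6 = 3^4 × 3^2 ≡ 3 × 3 (mod 6): 3 × 3 = 9 ≡ 3. So 3^6 ≡ 3 (mod 6).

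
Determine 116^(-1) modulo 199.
116^(-1) ≡ 187 (mod 199). Verification: 116 × 187 = 21692 ≡ 1 (mod 199)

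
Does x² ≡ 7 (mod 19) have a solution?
By Euler's criterion: 7^{9} ≡ 1 (mod 19). Since this equals 1, 7 is a QR.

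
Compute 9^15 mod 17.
Using repeated squaring. 15 = 8 + 4 + 2 + 1 (binary 1111). Repeated squaring mod 17: 9^1 ≡ 9; 9^2 ≡ 9² = 81 ≡ 13; 9^4 ≡ 13² = 169 ≡ 16; 9^8 ≡ 16² = 256 ≡ 1. Multiply: 9^15 = 9^8 × 9^4 × 9^2 × 9^1 ≡ 1 × 16 × 13 × 9 (mod 17): 1 × 16 = 16 ≡ 16; 16 × 13 = 208 ≡ 4; 4 × 9 = 36 ≡ 2. So 9^15 ≡ 2 (mod 17).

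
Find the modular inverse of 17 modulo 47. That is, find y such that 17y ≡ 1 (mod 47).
36

Using Extended Euclidean Algorithm:
gcd(17, 47) = 1
Bezout coefficients: 17 × -11 + 47 × 4 = 1
So 17 × -11 ≡ 1 (mod 47)
The inverse is -11 mod 47 = 36
Verification: 17 × 36 = 612 = 13 × 47 + 1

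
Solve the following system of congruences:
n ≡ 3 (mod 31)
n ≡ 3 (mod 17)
3

Using the Chinese Remainder Theorem:
M = product of moduli = 527
For equation 1: M_1 = 17, 17 ≡ 17 (mod 31), inverse of 17 mod 31 is 11 (check: 17 × 11 = 187 ≡ 1 (mod 31))
For equation 2: M_2 = 31, 31 ≡ 14 (mod 17), inverse of 31 mod 17 is 11 (check: 14 × 11 = 154 ≡ 1 (mod 17))
Combine: n ≡ Σ r_i×M_i×(M_i⁻¹ mod m_i) = 3×17×11 + 3×31×11 = 561 + 1023 = 1584
1584 mod 527 = 3
n ≡ 3 (mod 527)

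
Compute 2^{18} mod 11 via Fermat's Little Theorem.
3

By Fermat's Little Theorem, a^(p-1) ≡ 1 (mod p) for prime p and gcd(a, p) = 1
Here p = 11, so 2^10 ≡ 1 (mod 11)
We can reduce the exponent: 18 mod 10 = 8
So 2^18 ≡ 2^8 (mod 11)
Computing: 2^8 mod 11 = 3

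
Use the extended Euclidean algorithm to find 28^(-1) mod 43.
Extended GCD: 28(20) + 43(-13) = 1. So 28^(-1) ≡ 20 ≡ 20 (mod 43). Verify: 28 × 20 = 560 ≡ 1 (mod 43)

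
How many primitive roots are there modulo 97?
32

The number of primitive roots modulo p is φ(p-1) = φ(96)
φ(96) = 32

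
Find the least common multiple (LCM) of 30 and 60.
60

First find GCD(30, 60) using the Euclidean algorithm:
30 = 0 × 60 + 30
60 = 2 × 30 + 0
GCD(30, 60) = 30

LCM formula: LCM(a, b) = (a × b) / GCD(a, b)
LCM(30, 60) = (30 × 60) / 30
LCM(30, 60) = 1800 / 30
LCM(30, 60) = 60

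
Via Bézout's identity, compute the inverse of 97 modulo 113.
Extended GCD: 97(7) + 113(-6) = 1. So 97^(-1) ≡ 7 ≡ 7 (mod 113). Verify: 97 × 7 = 679 ≡ 1 (mod 113)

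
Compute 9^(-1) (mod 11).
5

Using Extended Euclidean Algorithm:
gcd(9, 11) = 1
Bezout coefficients: 9 × 5 + 11 × -4 = 1
So 9 × 5 ≡ 1 (mod 11)
The inverse is 5 mod 11 = 5
Verification: 9 × 5 = 45 = 4 × 11 + 1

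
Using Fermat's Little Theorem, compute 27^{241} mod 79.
17

By Fermat's Little Theorem, a^(p-1) ≡ 1 (mod p) for prime p and gcd(a, p) = 1
Here p = 79, so 27^78 ≡ 1 (mod 79)
We can reduce the exponent: 241 mod 78 = 7
So 27^241 ≡ 27^7 (mod 79)
Computing: 27^7 mod 79 = 17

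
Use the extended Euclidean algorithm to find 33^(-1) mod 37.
Extended GCD: 33(9) + 37(-8) = 1. So 33^(-1) ≡ 9 ≡ 9 (mod 37). Verify: 33 × 9 = 297 ≡ 1 (mod 37)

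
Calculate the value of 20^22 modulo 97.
Using repeated squaring. 22 = 16 + 4 + 2 (binary 10110). Repeated squaring mod 97: 20^1 ≡ 20; 20^2 ≡ 20² = 400 ≡ 12; 20^4 ≡ 12² = 144 ≡ 47; 20^8 ≡ 47² = 2209 ≡ 75; 20^16 ≡ 75² = 5625 ≡ 96. Multiply: 20^22 = 20^16 × 20^4 × 20^2 ≡ 96 × 47 × 12 (mod 97): 96 × 47 = 4512 ≡ 50; 50 × 12 = 600 ≡ 18. So 20^22 ≡ 18 (mod 97).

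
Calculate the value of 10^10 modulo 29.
10 = 8 + 2 (binary 1010). Repeated squaring mod 29: 10^1 ≡ 10; 10^2 ≡ 10² = 100 ≡ 13; 10^4 ≡ 13² = 169 ≡ 24; 10^8 ≡ 24² = 576 ≡ 25. Multiply: 10^10 = 10^8 × 10^2 ≡ 25 × 13 (mod 29): 25 × 13 = 325 ≡ 6. So 10^10 ≡ 6 (mod 29).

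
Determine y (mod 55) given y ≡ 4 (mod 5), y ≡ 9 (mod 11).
9

Using the Chinese Remainder Theorem:
M = product of moduli = 55
For equation 1: M_1 = 11, 11 ≡ 1 (mod 5), inverse of 11 mod 5 is 1 (check: 1 × 1 = 1 ≡ 1 (mod 5))
For equation 2: M_2 = 5, 5 ≡ 5 (mod 11), inverse of 5 mod 11 is 9 (check: 5 × 9 = 45 ≡ 1 (mod 11))
Combine: y ≡ Σ r_i×M_i×(M_i⁻¹ mod m_i) = 4×11×1 + 9×5×9 = 44 + 405 = 449
449 mod 55 = 9
y ≡ 9 (mod 55)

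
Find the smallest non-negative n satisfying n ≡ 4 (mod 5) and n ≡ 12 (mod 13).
M = 5 × 13 = 65. M₁ = 13, y₁ ≡ 2 (mod 5). M₂ = 5, y₂ ≡ 8 (mod 13). n = 4×13×2 + 12×5×8 ≡ 64 (mod 65)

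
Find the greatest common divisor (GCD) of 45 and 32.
1

Using the Euclidean algorithm:
45 = 1 × 32 + 13
32 = 2 × 13 + 6
13 = 2 × 6 + 1
6 = 6 × 1 + 0

GCD(45, 32) = 1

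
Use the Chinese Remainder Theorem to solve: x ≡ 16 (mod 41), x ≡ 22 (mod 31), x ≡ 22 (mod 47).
53931

Using the Chinese Remainder Theorem:
M = product of moduli = 59737
For equation 1: M_1 = 1457, 1457 ≡ 22 (mod 41), inverse of 1457 mod 41 is 28 (check: 22 × 28 = 616 ≡ 1 (mod 41))
For equation 2: M_2 = 1927, 1927 ≡ 5 (mod 31), inverse of 1927 mod 31 is 25 (check: 5 × 25 = 125 ≡ 1 (mod 31))
For equation 3: M_3 = 1271, 1271 ≡ 2 (mod 47), inverse of 1271 mod 47 is 24 (check: 2 × 24 = 48 ≡ 1 (mod 47))
Combine: x ≡ Σ r_i×M_i×(M_i⁻¹ mod m_i) = 16×1457×28 + 22×1927×25 + 22×1271×24 = 652736 + 1059850 + 671088 = 2383674
2383674 mod 59737 = 53931
x ≡ 53931 (mod 59737)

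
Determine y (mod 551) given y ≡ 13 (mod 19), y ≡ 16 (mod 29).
393

Using the Chinese Remainder Theorem:
M = product of moduli = 551
For equation 1: M_1 = 29, 29 ≡ 10 (mod 19), inverse of 29 mod 19 is 2 (check: 10 × 2 = 20 ≡ 1 (mod 19))
For equation 2: M_2 = 19, 19 ≡ 19 (mod 29), inverse of 19 mod 29 is 26 (check: 19 × 26 = 494 ≡ 1 (mod 29))
Combine: y ≡ Σ r_i×M_i×(M_i⁻¹ mod m_i) = 13×29×2 + 16×19×26 = 754 + 7904 = 8658
8658 mod 551 = 393
y ≡ 393 (mod 551)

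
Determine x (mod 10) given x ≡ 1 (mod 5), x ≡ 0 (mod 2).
6

Using the Chinese Remainder Theorem:
M = product of moduli = 10
For equation 1: M_1 = 2, 2 ≡ 2 (mod 5), inverse of 2 mod 5 is 3 (check: 2 × 3 = 6 ≡ 1 (mod 5))
For equation 2: M_2 = 5, 5 ≡ 1 (mod 2), inverse of 5 mod 2 is 1 (check: 1 × 1 = 1 ≡ 1 (mod 2))
Combine: x ≡ Σ r_i×M_i×(M_i⁻¹ mod m_i) = 1×2×3 + 0×5×1 = 6 + 0 = 6
6 mod 10 = 6
x ≡ 6 (mod 10)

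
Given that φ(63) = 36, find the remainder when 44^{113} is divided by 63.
By Euler: 44^{36} ≡ 1 (mod 63) since gcd(44, 63) = 1. 113 = 3×36 + 5. So 44^{113} ≡ 44^{5} ≡ 53 (mod 63)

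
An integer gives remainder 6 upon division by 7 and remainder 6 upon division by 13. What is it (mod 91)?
M = 7 × 13 = 91. M₁ = 13, y₁ ≡ 6 (mod 7). M₂ = 7, y₂ ≡ 2 (mod 13). k = 6×13×6 + 6×7×2 ≡ 6 (mod 91). The smallest positive such number is 6.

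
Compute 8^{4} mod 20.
16

Using successive squaring:
Binary expansion of 4: 100
Powers of 8 mod 20 (each is the square of the previous):
  8^1 ≡ 8 (mod 20)
  8^2 ≡ 8² = 64 ≡ 4 (mod 20)
  8^4 ≡ 4² = 16 ≡ 16 (mod 20)
4 is a power of 2, so 8^4 is the last square: ≡ 16 (mod 20)
Result: 8^4 ≡ 16 (mod 20)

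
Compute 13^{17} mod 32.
13

Using successive squaring:
Binary expansion of 17: 10001
Powers of 13 mod 32 (each is the square of the previous):
  13^1 ≡ 13 (mod 32)
  13^2 ≡ 13² = 169 ≡ 9 (mod 32)
  13^4 ≡ 9² = 81 ≡ 17 (mod 32)
  13^8 ≡ 17² = 289 ≡ 1 (mod 32)
  13^16 ≡ 1² = 1 ≡ 1 (mod 32)
17 = 16 + 1, so 13^17 = 13^16 × 13^1 ≡ 1 × 13 (mod 32)
Multiplying step by step:
  1 × 13 = 13 ≡ 13 (mod 32)
Result: 13^17 ≡ 13 (mod 32)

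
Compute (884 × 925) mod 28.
16

(884 × 925) = 817700
817700 mod 28 = 16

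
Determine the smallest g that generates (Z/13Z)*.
2

A primitive root g modulo p has order p-1 = 12
Prime divisors of 12: [2, 3]
g is a primitive root iff g^(12/q) ≢ 1 (mod 13) for each prime divisor q
Testing small values:
  g = 2: 2^6 ≡ 12, 2^4 ≡ 3 (mod 13) → none is 1, primitive root!
The smallest primitive root is 2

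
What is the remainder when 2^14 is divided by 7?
Using Fermat: 2^{6} ≡ 1 (mod 7). 14 ≡ 2 (mod 6). So 2^{14} ≡ 2^{2} ≡ 4 (mod 7)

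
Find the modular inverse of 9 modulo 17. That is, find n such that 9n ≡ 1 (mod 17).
2

Using Extended Euclidean Algorithm:
gcd(9, 17) = 1
Bezout coefficients: 9 × 2 + 17 × -1 = 1
So 9 × 2 ≡ 1 (mod 17)
The inverse is 2 mod 17 = 2
Verification: 9 × 2 = 18 = 1 × 17 + 1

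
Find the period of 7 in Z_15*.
Powers of 7 mod 15: 7^1≡7, 7^2≡4, 7^3≡13, 7^4≡1. Order = 4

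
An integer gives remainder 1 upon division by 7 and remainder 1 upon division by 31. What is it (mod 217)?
M = 7 × 31 = 217. M₁ = 31, y₁ ≡ 5 (mod 7). M₂ = 7, y₂ ≡ 9 (mod 31). m = 1×31×5 + 1×7×9 ≡ 1 (mod 217). The smallest positive such number is 1.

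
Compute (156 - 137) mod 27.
19

(156 - 137) = 19
19 mod 27 = 19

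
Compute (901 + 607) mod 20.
8

(901 + 607) = 1508
1508 mod 20 = 8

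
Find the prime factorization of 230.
2 × 5 × 23

Divide by primes starting from smallest:
230 ÷ 2 = 115
115 ÷ 5 = 23
23 ÷ 23 = 1

230 = 2 × 5 × 23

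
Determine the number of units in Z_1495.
1056

Prime factorization: 1495 = 5 × 13 × 23
Using the formula φ(n) = n × Π(1 - 1/p) for each prime factor p:
φ(1495) = 1495 × (1 - 1/5) × (1 - 1/13) × (1 - 1/23)
φ(1495) = 1056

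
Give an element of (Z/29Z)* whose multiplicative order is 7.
7 has order 7 mod 29 since 7^{7} ≡ 1 (mod 29) and no smaller power works.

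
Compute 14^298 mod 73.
Using Fermat: 14^{72} ≡ 1 (mod 73). 298 ≡ 10 (mod 72). So 14^{298} ≡ 14^{10} ≡ 67 (mod 73)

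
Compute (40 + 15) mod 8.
7

(40 + 15) = 55
55 mod 8 = 7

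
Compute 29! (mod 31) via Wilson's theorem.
(30)! = (29)! × (30) ≡ -1 (mod 31). So (29)! ≡ -1 × (30)^(-1) ≡ (-1)×(-1) = 1 (mod 31)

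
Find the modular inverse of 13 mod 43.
13^(-1) ≡ 10 (mod 43). Verification: 13 × 10 = 130 ≡ 1 (mod 43)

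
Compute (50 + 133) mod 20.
3

(50 + 133) = 183
183 mod 20 = 3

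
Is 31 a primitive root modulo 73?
p - 1 = 72 has prime divisors 2, 3. Check 31^(72/q) mod 73 for each: 31^(72/2) = 31^36 ≡ 72, 31^(72/3) = 31^24 ≡ 64 (mod 73). None of these is 1, so 31 has order 72 = φ(73), so it is a primitive root mod 73.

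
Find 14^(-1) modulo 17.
11

Using Extended Euclidean Algorithm:
gcd(14, 17) = 1
Bezout coefficients: 14 × -6 + 17 × 5 = 1
So 14 × -6 ≡ 1 (mod 17)
The inverse is -6 mod 17 = 11
Verification: 14 × 11 = 154 = 9 × 17 + 1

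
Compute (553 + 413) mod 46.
0

(553 + 413) = 966
966 mod 46 = 0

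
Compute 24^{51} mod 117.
18

Using successive squaring:
Binary expansion of 51: 110011
Powers of 24 mod 117 (each is the square of the previous):
  24^1 ≡ 24 (mod 117)
  24^2 ≡ 24² = 576 ≡ 108 (mod 117)
  24^4 ≡ 108² = 11664 ≡ 81 (mod 117)
  24^8 ≡ 81² = 6561 ≡ 9 (mod 117)
  24^16 ≡ 9² = 81 ≡ 81 (mod 117)
  24^32 ≡ 81² = 6561 ≡ 9 (mod 117)
51 = 32 + 16 + 2 + 1, so 24^51 = 24^32 × 24^16 × 24^2 × 24^1 ≡ 9 × 81 × 108 × 24 (mod 117)
Multiplying step by step:
  9 × 81 = 729 ≡ 27 (mod 117)
  27 × 108 = 2916 ≡ 108 (mod 117)
  108 × 24 = 2592 ≡ 18 (mod 117)
Result: 24^51 ≡ 18 (mod 117)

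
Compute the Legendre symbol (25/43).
(25/43) = 25^{21} mod 43 = 1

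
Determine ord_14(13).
Powers of 13 mod 14: 13^1≡13, 13^2≡1. Order = 2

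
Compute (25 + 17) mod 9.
6

(25 + 17) = 42
42 mod 9 = 6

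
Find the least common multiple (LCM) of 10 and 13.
130

First find GCD(10, 13) using the Euclidean algorithm:
10 = 0 × 13 + 10
13 = 1 × 10 + 3
10 = 3 × 3 + 1
3 = 3 × 1 + 0
GCD(10, 13) = 1

LCM formula: LCM(a, b) = (a × b) / GCD(a, b)
LCM(10, 13) = (10 × 13) / 1
LCM(10, 13) = 130 / 1
LCM(10, 13) = 130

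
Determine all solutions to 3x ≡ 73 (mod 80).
51

Since gcd(3, 80) = 1 divides 73, a solution exists.
Multiply both sides by the inverse of 3 mod 80:
  3^(-1) mod 80 = 27
  x ≡ 27 × 73 ≡ 1971 ≡ 51 (mod 80)
Verification: 3 × 51 = 153 = 1 × 80 + 73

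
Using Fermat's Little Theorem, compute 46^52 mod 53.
By Fermat's Little Theorem, 46^{52} ≡ 1 (mod 53) since 53 is prime and gcd(46, 53) = 1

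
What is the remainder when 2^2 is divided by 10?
2 = 2 (binary 10). Repeated squaring mod 10: 2^1 ≡ 2; 2^2 ≡ 2² = 4 ≡ 4. So 2^2 ≡ 4 (mod 10).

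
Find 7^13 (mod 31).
Using repeated squaring. 13 = 8 + 4 + 1 (binary 1101). Repeated squaring mod 31: 7^1 ≡ 7; 7^2 ≡ 7² = 49 ≡ 18; 7^4 ≡ 18² = 324 ≡ 14; 7^8 ≡ 14² = 196 ≡ 10. Multiply: 7^13 = 7^8 × 7^4 × 7^1 ≡ 10 × 14 × 7 (mod 31): 10 × 14 = 140 ≡ 16; 16 × 7 = 112 ≡ 19. So 7^13 ≡ 19 (mod 31).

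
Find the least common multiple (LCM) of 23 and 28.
644

First find GCD(23, 28) using the Euclidean algorithm:
23 = 0 × 28 + 23
28 = 1 × 23 + 5
23 = 4 × 5 + 3
5 = 1 × 3 + 2
3 = 1 × 2 + 1
2 = 2 × 1 + 0
GCD(23, 28) = 1

LCM formula: LCM(a, b) = (a × b) / GCD(a, b)
LCM(23, 28) = (23 × 28) / 1
LCM(23, 28) = 644 / 1
LCM(23, 28) = 644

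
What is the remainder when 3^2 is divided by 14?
2 = 2 (binary 10). Repeated squaring mod 14: 3^1 ≡ 3; 3^2 ≡ 3² = 9 ≡ 9. So 3^2 ≡ 9 (mod 14).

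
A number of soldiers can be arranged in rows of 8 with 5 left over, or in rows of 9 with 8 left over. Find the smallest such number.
M = 8 × 9 = 72. M₁ = 9, y₁ ≡ 1 (mod 8). M₂ = 8, y₂ ≡ 8 (mod 9). y = 5×9×1 + 8×8×8 ≡ 53 (mod 72). The smallest positive such number is 53.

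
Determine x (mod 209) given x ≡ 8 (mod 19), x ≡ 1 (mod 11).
122

Using the Chinese Remainder Theorem:
M = product of moduli = 209
For equation 1: M_1 = 11, 11 ≡ 11 (mod 19), inverse of 11 mod 19 is 7 (check: 11 × 7 = 77 ≡ 1 (mod 19))
For equation 2: M_2 = 19, 19 ≡ 8 (mod 11), inverse of 19 mod 11 is 7 (check: 8 × 7 = 56 ≡ 1 (mod 11))
Combine: x ≡ Σ r_i×M_i×(M_i⁻¹ mod m_i) = 8×11×7 + 1×19×7 = 616 + 133 = 749
749 mod 209 = 122
x ≡ 122 (mod 209)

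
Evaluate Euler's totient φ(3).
2

Prime factorization: 3 = 3
Using the formula φ(n) = n × Π(1 - 1/p) for each prime factor p:
φ(3) = 3 × (1 - 1/3)
φ(3) = 2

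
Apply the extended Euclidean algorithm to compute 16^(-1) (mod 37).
Extended GCD: 16(7) + 37(-3) = 1. So 16^(-1) ≡ 7 ≡ 7 (mod 37). Verify: 16 × 7 = 112 ≡ 1 (mod 37)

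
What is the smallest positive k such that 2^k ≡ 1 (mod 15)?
Powers of 2 mod 15: 2^1≡2, 2^2≡4, 2^3≡8, 2^4≡1. Order = 4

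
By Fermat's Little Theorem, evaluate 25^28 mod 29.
By Fermat's Little Theorem, 25^{28} ≡ 1 (mod 29) since 29 is prime and gcd(25, 29) = 1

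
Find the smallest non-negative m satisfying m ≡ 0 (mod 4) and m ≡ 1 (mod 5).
M = 4 × 5 = 20. M₁ = 5, y₁ ≡ 1 (mod 4). M₂ = 4, y₂ ≡ 4 (mod 5). m = 0×5×1 + 1×4×4 ≡ 16 (mod 20)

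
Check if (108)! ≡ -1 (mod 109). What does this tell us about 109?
(108)! mod 109 = 108. Since this equals -1 (mod 109), Wilson confirms 109 is prime.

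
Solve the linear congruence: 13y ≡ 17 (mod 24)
5

Since gcd(13, 24) = 1 divides 17, a solution exists.
Multiply both sides by the inverse of 13 mod 24:
  13^(-1) mod 24 = 13
  x ≡ 13 × 17 ≡ 221 ≡ 5 (mod 24)
Verification: 13 × 5 = 65 = 2 × 24 + 17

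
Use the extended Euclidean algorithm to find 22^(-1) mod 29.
Extended GCD: 22(4) + 29(-3) = 1. So 22^(-1) ≡ 4 ≡ 4 (mod 29). Verify: 22 × 4 = 88 ≡ 1 (mod 29)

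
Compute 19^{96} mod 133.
57

Using successive squaring:
Binary expansion of 96: 1100000
Powers of 19 mod 133 (each is the square of the previous):
  19^1 ≡ 19 (mod 133)
  19^2 ≡ 19² = 361 ≡ 95 (mod 133)
  19^4 ≡ 95² = 9025 ≡ 114 (mod 133)
  19^8 ≡ 114² = 12996 ≡ 95 (mod 133)
  19^16 ≡ 95² = 9025 ≡ 114 (mod 133)
  19^32 ≡ 114² = 12996 ≡ 95 (mod 133)
  19^64 ≡ 95² = 9025 ≡ 114 (mod 133)
96 = 64 + 32, so 19^96 = 19^64 × 19^32 ≡ 114 × 95 (mod 133)
Multiplying step by step:
  114 × 95 = 10830 ≡ 57 (mod 133)
Result: 19^96 ≡ 57 (mod 133)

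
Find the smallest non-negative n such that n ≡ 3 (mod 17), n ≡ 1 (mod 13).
105

Using the Chinese Remainder Theorem:
M = product of moduli = 221
For equation 1: M_1 = 13, 13 ≡ 13 (mod 17), inverse of 13 mod 17 is 4 (check: 13 × 4 = 52 ≡ 1 (mod 17))
For equation 2: M_2 = 17, 17 ≡ 4 (mod 13), inverse of 17 mod 13 is 10 (check: 4 × 10 = 40 ≡ 1 (mod 13))
Combine: n ≡ Σ r_i×M_i×(M_i⁻¹ mod m_i) = 3×13×4 + 1×17×10 = 156 + 170 = 326
326 mod 221 = 105
n ≡ 105 (mod 221)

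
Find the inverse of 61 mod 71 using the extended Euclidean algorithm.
Extended GCD: 61(7) + 71(-6) = 1. So 61^(-1) ≡ 7 ≡ 7 (mod 71). Verify: 61 × 7 = 427 ≡ 1 (mod 71)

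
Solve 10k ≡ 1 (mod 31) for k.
10^(-1) ≡ 28 (mod 31). Verification: 10 × 28 = 280 ≡ 1 (mod 31)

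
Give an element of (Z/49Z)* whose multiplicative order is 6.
19 has order 6 mod 49 since 19^{6} ≡ 1 (mod 49) and no smaller power works.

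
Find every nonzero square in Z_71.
QRs mod 71: {1, 2, 3, 4, 5, 6, 8, 9, 10, 12, 15, 16, 18, 19, 20, 24, 25, 27, 29, 30, 32, 36, 37, 38, 40, 43, 45, 48, 49, 50, 54, 57, 58, 60, 64}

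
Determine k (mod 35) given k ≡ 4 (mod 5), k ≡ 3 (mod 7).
24

Using the Chinese Remainder Theorem:
M = product of moduli = 35
For equation 1: M_1 = 7, 7 ≡ 2 (mod 5), inverse of 7 mod 5 is 3 (check: 2 × 3 = 6 ≡ 1 (mod 5))
For equation 2: M_2 = 5, 5 ≡ 5 (mod 7), inverse of 5 mod 7 is 3 (check: 5 × 3 = 15 ≡ 1 (mod 7))
Combine: k ≡ Σ r_i×M_i×(M_i⁻¹ mod m_i) = 4×7×3 + 3×5×3 = 84 + 45 = 129
129 mod 35 = 24
k ≡ 24 (mod 35)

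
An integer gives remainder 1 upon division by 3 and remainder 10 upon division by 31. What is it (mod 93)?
M = 3 × 31 = 93. M₁ = 31, y₁ ≡ 1 (mod 3). M₂ = 3, y₂ ≡ 21 (mod 31). r = 1×31×1 + 10×3×21 ≡ 10 (mod 93). The smallest positive such number is 10.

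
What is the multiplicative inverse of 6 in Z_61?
51

Using Extended Euclidean Algorithm:
gcd(6, 61) = 1
Bezout coefficients: 6 × -10 + 61 × 1 = 1
So 6 × -10 ≡ 1 (mod 61)
The inverse is -10 mod 61 = 51
Verification: 6 × 51 = 306 = 5 × 61 + 1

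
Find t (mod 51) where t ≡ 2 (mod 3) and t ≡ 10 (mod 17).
M = 3 × 17 = 51. M₁ = 17, y₁ ≡ 2 (mod 3). M₂ = 3, y₂ ≡ 6 (mod 17). t = 2×17×2 + 10×3×6 ≡ 44 (mod 51)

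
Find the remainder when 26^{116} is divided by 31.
By Fermat: 26^{30} ≡ 1 (mod 31). 116 = 3×30 + 26. So 26^{116} ≡ 26^{26} ≡ 25 (mod 31)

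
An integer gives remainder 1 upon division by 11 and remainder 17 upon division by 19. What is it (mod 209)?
M = 11 × 19 = 209. M₁ = 19, y₁ ≡ 7 (mod 11). M₂ = 11, y₂ ≡ 7 (mod 19). t = 1×19×7 + 17×11×7 ≡ 188 (mod 209). The smallest positive such number is 188.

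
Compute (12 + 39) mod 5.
1

(12 + 39) = 51
51 mod 5 = 1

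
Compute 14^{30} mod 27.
10

Using successive squaring:
Binary expansion of 30: 11110
Powers of 14 mod 27 (each is the square of the previous):
  14^1 ≡ 14 (mod 27)
  14^2 ≡ 14² = 196 ≡ 7 (mod 27)
  14^4 ≡ 7² = 49 ≡ 22 (mod 27)
  14^8 ≡ 22² = 484 ≡ 25 (mod 27)
  14^16 ≡ 25² = 625 ≡ 4 (mod 27)
30 = 16 + 8 + 4 + 2, so 14^30 = 14^16 × 14^8 × 14^4 × 14^2 ≡ 4 × 25 × 22 × 7 (mod 27)
Multiplying step by step:
  4 × 25 = 100 ≡ 19 (mod 27)
  19 × 22 = 418 ≡ 13 (mod 27)
  13 × 7 = 91 ≡ 10 (mod 27)
Result: 14^30 ≡ 10 (mod 27)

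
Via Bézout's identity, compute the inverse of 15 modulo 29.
Extended GCD: 15(2) + 29(-1) = 1. So 15^(-1) ≡ 2 ≡ 2 (mod 29). Verify: 15 × 2 = 30 ≡ 1 (mod 29)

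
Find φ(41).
40

Prime factorization: 41 = 41
Using the formula φ(n) = n × Π(1 - 1/p) for each prime factor p:
φ(41) = 41 × (1 - 1/41)
φ(41) = 40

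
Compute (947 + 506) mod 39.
10

(947 + 506) = 1453
1453 mod 39 = 10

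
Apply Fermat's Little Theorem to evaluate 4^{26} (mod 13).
3

By Fermat's Little Theorem, a^(p-1) ≡ 1 (mod p) for prime p and gcd(a, p) = 1
Here p = 13, so 4^12 ≡ 1 (mod 13)
We can reduce the exponent: 26 mod 12 = 2
So 4^26 ≡ 4^2 (mod 13)
Computing: 4^2 mod 13 = 3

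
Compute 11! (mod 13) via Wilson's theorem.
(12)! = (11)! × (12) ≡ -1 (mod 13). So (11)! ≡ -1 × (12)^(-1) ≡ (-1)×(-1) = 1 (mod 13)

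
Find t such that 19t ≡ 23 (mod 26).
19

Since gcd(19, 26) = 1 divides 23, a solution exists.
Multiply both sides by the inverse of 19 mod 26:
  19^(-1) mod 26 = 11
  x ≡ 11 × 23 ≡ 253 ≡ 19 (mod 26)
Verification: 19 × 19 = 361 = 13 × 26 + 23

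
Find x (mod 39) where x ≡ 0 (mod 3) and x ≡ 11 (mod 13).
M = 3 × 13 = 39. M₁ = 13, y₁ ≡ 1 (mod 3). M₂ = 3, y₂ ≡ 9 (mod 13). x = 0×13×1 + 11×3×9 ≡ 24 (mod 39)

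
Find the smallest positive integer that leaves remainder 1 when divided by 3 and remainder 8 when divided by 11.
M = 3 × 11 = 33. M₁ = 11, y₁ ≡ 2 (mod 3). M₂ = 3, y₂ ≡ 4 (mod 11). m = 1×11×2 + 8×3×4 ≡ 19 (mod 33). The smallest positive such number is 19.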